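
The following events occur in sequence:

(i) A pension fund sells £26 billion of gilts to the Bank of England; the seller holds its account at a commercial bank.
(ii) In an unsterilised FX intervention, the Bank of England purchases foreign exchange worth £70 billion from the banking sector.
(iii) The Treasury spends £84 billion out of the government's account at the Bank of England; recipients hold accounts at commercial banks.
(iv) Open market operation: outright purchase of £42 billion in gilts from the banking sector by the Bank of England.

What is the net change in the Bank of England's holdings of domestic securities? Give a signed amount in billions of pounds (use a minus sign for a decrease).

+£68 billion

Bank of England balance sheet:
  Assets:      Securities +£68B, Foreign assets +£70B
  Liabilities: Bank reserves +£222B, Government deposits −£84B
Commercial banking system:
  Assets:      Reserves at CB +£222B, Securities −£42B, Foreign assets −£70B
  Liabilities: Checkable deposits +£110B
So the change in the Bank of England's holdings of domestic securities is +£68 billion.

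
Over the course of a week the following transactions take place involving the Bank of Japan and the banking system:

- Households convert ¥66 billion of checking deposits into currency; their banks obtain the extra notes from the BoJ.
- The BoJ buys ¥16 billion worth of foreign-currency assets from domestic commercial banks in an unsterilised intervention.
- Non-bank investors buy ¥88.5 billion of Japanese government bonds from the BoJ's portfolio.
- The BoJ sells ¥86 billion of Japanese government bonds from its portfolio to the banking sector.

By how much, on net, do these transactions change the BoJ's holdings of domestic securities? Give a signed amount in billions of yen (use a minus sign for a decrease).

-¥174.5 billion

BoJ balance sheet:
  Assets:      Securities −¥174.5B, Foreign assets +¥16B
  Liabilities: Bank reserves −¥224.5B, Currency in circulation +¥66B
Commercial banking system:
  Assets:      Reserves at CB −¥224.5B, Securities +¥86B, Foreign assets −¥16B
  Liabilities: Checkable deposits −¥154.5B
So the change in the BoJ's holdings of domestic securities is -¥174.5 billion.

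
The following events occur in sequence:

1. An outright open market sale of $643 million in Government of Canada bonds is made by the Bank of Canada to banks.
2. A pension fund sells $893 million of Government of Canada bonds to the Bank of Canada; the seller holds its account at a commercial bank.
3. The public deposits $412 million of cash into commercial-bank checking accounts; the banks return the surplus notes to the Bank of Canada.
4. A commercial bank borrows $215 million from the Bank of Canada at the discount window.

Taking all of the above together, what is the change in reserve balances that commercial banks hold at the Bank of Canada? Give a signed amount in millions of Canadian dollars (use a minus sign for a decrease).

+$877 million

OMO sale (to banks) $643 million: the buying banks pay out of their reserve balances → −$643M.
Asset purchase (from non-banks) $893 million: the Bank of Canada pays by crediting reserve accounts → +$893M.
Currency deposit $412 million: returned notes are swapped for reserve credit → +$412M.
Discount-window loan $215 million: the loan is credited to the bank's reserve account → +$215M.
Net: −643 + 893 + 412 + 215 = +$877 million.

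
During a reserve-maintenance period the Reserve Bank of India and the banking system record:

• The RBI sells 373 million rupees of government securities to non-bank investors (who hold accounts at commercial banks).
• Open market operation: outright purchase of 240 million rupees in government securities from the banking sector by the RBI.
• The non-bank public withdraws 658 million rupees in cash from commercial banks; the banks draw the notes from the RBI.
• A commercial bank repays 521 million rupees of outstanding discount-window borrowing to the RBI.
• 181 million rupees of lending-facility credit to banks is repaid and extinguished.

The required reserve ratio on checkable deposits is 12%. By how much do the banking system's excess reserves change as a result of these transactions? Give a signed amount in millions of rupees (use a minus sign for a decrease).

Asset sale (to non-banks) 373 million rupees: reserves −373M, deposits −373M.
OMO purchase (from banks) 240 million rupees: reserves +240M, deposits 0.
Currency withdrawal 658 million rupees: reserves −658M, deposits −658M.
Discount-window repayment 521 million rupees: reserves −521M, deposits 0.
Discount-window repayment 181 million rupees: reserves −181M, deposits 0.
Totals: Δreserves = −1493M, Δdeposits = −1031M.
Δrequired reserves = 12% × −1031M = −123.72M.
Δexcess reserves = Δreserves − Δrequired = −1493M − (−123.72M) = -1369.28 million.

-1369.28 million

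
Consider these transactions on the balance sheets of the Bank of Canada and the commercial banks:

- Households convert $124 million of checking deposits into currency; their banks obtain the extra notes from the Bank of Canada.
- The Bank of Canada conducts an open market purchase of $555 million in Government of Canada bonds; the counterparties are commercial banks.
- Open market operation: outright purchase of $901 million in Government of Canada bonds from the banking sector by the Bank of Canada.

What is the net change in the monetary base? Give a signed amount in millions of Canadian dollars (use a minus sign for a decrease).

Currency withdrawal $124 million: just a shift between currency and reserves — both are base money → 0.
OMO purchase (from banks) $555 million: Bank of Canada balance sheet expands → +$555M.
OMO purchase (from banks) $901 million: Bank of Canada balance sheet expands → +$901M.
Net: 0 + 555 + 901 = +$1456 million.

+$1456 million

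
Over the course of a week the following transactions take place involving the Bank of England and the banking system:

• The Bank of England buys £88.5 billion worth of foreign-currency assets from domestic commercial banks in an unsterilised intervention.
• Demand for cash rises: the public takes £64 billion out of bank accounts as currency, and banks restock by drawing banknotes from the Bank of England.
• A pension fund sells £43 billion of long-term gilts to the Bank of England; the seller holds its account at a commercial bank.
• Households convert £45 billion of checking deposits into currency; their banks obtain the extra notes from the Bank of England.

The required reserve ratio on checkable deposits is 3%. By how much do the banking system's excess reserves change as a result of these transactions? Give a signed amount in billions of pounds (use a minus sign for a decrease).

FX purchase £88.5 billion: reserves +£88.5B, deposits 0.
Currency withdrawal £64 billion: reserves −£64B, deposits −£64B.
Asset purchase (from non-banks) £43 billion: reserves +£43B, deposits +£43B.
Currency withdrawal £45 billion: reserves −£45B, deposits −£45B.
Totals: Δreserves = +£22.5B, Δdeposits = −£66B.
Δrequired reserves = 3% × −£66B = −£1.98B.
Δexcess reserves = Δreserves − Δrequired = +£22.5B − (−£1.98B) = +£24.48 billion.

+£24.48 billion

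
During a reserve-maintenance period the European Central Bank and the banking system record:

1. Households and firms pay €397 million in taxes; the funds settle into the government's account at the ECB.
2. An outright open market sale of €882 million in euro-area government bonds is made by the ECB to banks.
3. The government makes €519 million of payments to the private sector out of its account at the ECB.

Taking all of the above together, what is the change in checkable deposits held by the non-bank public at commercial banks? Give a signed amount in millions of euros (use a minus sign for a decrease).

Government account inflow €397 million: non-bank counterparties' bank balances fall → −€397M.
OMO sale (to banks) €882 million: the counterparty is a bank, so public deposits are unchanged → 0.
Government spending €519 million: non-bank counterparties' bank balances rise → +€519M.
Net: −397 + 0 + 519 = +€122 million.

+€122 million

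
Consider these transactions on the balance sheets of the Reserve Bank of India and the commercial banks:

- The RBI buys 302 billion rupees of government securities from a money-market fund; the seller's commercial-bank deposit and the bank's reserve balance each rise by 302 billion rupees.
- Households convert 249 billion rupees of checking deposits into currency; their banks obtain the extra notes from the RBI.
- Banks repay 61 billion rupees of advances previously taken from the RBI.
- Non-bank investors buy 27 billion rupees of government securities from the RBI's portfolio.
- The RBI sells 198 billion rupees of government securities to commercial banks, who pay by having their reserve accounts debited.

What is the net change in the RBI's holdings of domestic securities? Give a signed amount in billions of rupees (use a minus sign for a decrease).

+77 billion

RBI balance sheet:
  Assets:      Securities +77B, Loans to banks −61B
  Liabilities: Bank reserves −233B, Currency in circulation +249B
So the change in the RBI's holdings of domestic securities is +77 billion.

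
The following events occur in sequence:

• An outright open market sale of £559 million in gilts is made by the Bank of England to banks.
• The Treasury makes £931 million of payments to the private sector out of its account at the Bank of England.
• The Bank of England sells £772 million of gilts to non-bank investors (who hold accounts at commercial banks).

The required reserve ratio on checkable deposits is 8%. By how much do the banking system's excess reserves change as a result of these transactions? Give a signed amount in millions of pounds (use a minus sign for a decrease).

OMO sale (to banks) £559 million: reserves −£559M, deposits 0.
Government spending £931 million: reserves +£931M, deposits +£931M.
Asset sale (to non-banks) £772 million: reserves −£772M, deposits −£772M.
Totals: Δreserves = −£400M, Δdeposits = +£159M.
Δrequired reserves = 8% × +£159M = +£12.72M.
Δexcess reserves = Δreserves − Δrequired = −£400M − (+£12.72M) = -£412.72 million.

-£412.72 million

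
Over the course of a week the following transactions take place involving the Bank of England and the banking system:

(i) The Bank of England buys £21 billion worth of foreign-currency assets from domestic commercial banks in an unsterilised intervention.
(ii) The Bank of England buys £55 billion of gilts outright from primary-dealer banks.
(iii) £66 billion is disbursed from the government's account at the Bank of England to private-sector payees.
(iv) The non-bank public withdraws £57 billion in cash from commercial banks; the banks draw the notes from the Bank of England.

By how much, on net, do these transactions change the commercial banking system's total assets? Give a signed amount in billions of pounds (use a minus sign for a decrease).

+£9 billion

FX purchase £21 billion: just an asset swap on bank balance sheets → 0.
OMO purchase (from banks) £55 billion: just an asset swap on bank balance sheets → 0.
Government spending £66 billion: bank balance sheets expand → +£66B.
Currency withdrawal £57 billion: bank balance sheets shrink → −£57B.
Net: 0 + 0 + 66 − 57 = +£9 billion.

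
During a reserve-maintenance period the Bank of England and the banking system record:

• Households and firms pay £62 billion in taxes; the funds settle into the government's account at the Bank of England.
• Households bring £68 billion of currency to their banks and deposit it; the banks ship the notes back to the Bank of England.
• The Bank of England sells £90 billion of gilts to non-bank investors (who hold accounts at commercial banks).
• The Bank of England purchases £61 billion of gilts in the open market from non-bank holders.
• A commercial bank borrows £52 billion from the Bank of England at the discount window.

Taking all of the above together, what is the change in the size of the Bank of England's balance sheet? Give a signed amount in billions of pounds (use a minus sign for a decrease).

+£23 billion

Bank of England balance sheet:
  Assets:      Securities −£29B, Loans to banks +£52B
  Liabilities: Bank reserves +£29B, Currency in circulation −£68B, Government deposits +£62B
Change in total Bank of England assets = +£23 billion.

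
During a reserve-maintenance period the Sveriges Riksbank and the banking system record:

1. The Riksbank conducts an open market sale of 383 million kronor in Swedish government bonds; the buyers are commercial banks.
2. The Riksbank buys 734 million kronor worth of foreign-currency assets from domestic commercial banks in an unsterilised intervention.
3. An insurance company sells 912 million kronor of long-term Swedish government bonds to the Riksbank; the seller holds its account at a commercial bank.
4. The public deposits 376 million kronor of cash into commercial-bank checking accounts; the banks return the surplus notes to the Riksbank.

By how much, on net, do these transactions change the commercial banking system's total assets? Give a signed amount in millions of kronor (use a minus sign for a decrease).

Riksbank balance sheet:
  Assets:      Securities +529M, Foreign assets +734M
  Liabilities: Bank reserves +1639M, Currency in circulation −376M
Commercial banking system:
  Assets:      Reserves at CB +1639M, Securities +383M, Foreign assets −734M
  Liabilities: Checkable deposits +1288M
Change in total bank assets = +1288 million.

+1288 million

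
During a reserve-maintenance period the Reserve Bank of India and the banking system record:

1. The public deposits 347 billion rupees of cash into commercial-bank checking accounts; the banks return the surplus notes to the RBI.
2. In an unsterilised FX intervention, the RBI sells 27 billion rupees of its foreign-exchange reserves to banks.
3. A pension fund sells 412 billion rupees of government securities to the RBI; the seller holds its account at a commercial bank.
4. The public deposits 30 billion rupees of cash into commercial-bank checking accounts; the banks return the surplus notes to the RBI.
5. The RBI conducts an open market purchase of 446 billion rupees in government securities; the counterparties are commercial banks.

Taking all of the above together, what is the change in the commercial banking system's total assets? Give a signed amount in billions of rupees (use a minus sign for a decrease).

Currency deposit 347 billion rupees: bank balance sheets expand → +347B.
FX sale 27 billion rupees: just an asset swap on bank balance sheets → 0.
Asset purchase (from non-banks) 412 billion rupees: bank balance sheets expand → +412B.
Currency deposit 30 billion rupees: bank balance sheets expand → +30B.
OMO purchase (from banks) 446 billion rupees: just an asset swap on bank balance sheets → 0.
Net: 347 + 0 + 412 + 30 + 0 = +789 billion.

+789 billion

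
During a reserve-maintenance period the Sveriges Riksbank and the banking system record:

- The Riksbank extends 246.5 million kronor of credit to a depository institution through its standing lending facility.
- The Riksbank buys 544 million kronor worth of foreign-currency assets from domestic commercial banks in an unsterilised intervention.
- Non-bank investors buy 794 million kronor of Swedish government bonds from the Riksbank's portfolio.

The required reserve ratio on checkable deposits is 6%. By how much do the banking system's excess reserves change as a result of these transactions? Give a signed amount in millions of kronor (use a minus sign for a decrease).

Discount-window loan 246.5 million kronor: reserves +246.5M, deposits 0.
FX purchase 544 million kronor: reserves +544M, deposits 0.
Asset sale (to non-banks) 794 million kronor: reserves −794M, deposits −794M.
Totals: Δreserves = −3.5M, Δdeposits = −794M.
Δrequired reserves = 6% × −794M = −47.64M.
Δexcess reserves = Δreserves − Δrequired = −3.5M − (−47.64M) = +44.14 million.

+44.14 million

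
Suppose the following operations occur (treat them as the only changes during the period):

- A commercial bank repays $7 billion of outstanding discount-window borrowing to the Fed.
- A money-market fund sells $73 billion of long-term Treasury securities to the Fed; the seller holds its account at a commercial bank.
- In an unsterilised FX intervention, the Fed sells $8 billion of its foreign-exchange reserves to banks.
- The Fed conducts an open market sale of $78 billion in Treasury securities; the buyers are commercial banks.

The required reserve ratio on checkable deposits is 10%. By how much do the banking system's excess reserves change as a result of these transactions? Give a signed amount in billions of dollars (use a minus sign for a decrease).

Discount-window repayment $7 billion: reserves −$7B, deposits 0.
Asset purchase (from non-banks) $73 billion: reserves +$73B, deposits +$73B.
FX sale $8 billion: reserves −$8B, deposits 0.
OMO sale (to banks) $78 billion: reserves −$78B, deposits 0.
Totals: Δreserves = −$20B, Δdeposits = +$73B.
Δrequired reserves = 10% × +$73B = +$7.3B.
Δexcess reserves = Δreserves − Δrequired = −$20B − (+$7.3B) = -$27.3 billion.

-$27.3 billion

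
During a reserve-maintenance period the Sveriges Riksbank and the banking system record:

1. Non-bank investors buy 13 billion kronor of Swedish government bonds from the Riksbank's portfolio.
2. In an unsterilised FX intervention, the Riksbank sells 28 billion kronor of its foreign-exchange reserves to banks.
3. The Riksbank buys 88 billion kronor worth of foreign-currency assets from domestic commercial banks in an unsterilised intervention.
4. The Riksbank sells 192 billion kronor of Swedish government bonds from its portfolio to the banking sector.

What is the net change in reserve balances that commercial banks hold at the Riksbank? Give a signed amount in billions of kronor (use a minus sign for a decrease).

-145 billion

Asset sale (to non-banks) 13 billion kronor: the non-bank buyers' banks settle from reserves → −13B.
FX sale 28 billion kronor: the buying banks pay out of their reserve balances → −28B.
FX purchase 88 billion kronor: the Riksbank pays by crediting reserve accounts → +88B.
OMO sale (to banks) 192 billion kronor: the buying banks pay out of their reserve balances → −192B.
Net: −13 − 28 + 88 − 192 = -145 billion.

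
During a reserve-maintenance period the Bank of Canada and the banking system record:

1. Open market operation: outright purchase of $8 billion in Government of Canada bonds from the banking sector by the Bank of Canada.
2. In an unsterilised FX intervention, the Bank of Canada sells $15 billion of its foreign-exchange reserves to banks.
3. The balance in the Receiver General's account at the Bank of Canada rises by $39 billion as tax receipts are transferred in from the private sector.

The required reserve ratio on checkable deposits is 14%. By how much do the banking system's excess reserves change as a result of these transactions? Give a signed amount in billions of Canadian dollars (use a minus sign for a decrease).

-$40.54 billion

OMO purchase (from banks) $8 billion: reserves +$8B, deposits 0.
FX sale $15 billion: reserves −$15B, deposits 0.
Government account inflow $39 billion: reserves −$39B, deposits −$39B.
Totals: Δreserves = −$46B, Δdeposits = −$39B.
Δrequired reserves = 14% × −$39B = −$5.46B.
Δexcess reserves = Δreserves − Δrequired = −$46B − (−$5.46B) = -$40.54 billion.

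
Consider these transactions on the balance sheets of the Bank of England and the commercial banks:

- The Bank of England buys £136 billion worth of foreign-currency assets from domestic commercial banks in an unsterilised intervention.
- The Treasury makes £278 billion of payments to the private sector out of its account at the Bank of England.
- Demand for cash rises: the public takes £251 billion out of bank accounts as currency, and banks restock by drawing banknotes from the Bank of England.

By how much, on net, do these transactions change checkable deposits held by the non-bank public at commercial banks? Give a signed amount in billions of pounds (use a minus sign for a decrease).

+£27 billion

FX purchase £136 billion: the counterparty is a bank, so public deposits are unchanged → 0.
Government spending £278 billion: non-bank counterparties' bank balances rise → +£278B.
Currency withdrawal £251 billion: non-bank counterparties' bank balances fall → −£251B.
Net: 0 + 278 − 251 = +£27 billion.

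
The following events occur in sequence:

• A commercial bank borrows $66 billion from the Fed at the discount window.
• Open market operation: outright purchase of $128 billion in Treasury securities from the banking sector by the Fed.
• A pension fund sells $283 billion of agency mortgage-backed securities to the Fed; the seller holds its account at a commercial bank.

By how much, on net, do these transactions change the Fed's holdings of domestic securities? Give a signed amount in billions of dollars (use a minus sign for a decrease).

Discount-window loan $66 billion: the Fed's securities portfolio is untouched → 0.
OMO purchase (from banks) $128 billion: securities added to the Fed's portfolio → +$128B.
Asset purchase (from non-banks) $283 billion: securities added to the Fed's portfolio → +$283B.
Net: 0 + 128 + 283 = +$411 billion.

+$411 billion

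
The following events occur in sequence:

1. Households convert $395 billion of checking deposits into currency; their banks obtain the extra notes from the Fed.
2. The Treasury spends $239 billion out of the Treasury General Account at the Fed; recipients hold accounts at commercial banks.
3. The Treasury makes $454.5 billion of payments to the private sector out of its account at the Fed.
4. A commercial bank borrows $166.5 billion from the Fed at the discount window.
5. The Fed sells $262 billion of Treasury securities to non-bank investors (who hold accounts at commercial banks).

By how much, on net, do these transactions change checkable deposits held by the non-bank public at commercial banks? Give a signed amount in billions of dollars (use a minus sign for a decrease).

Fed balance sheet:
  Assets:      Securities −$262B, Loans to banks +$166.5B
  Liabilities: Bank reserves +$203B, Currency in circulation +$395B, Government deposits −$693.5B
Commercial banking system:
  Assets:      Reserves at CB +$203B
  Liabilities: Checkable deposits +$36.5B, Borrowings from CB +$166.5B
So the change in checkable deposits held by the non-bank public at commercial banks is +$36.5 billion.

+$36.5 billion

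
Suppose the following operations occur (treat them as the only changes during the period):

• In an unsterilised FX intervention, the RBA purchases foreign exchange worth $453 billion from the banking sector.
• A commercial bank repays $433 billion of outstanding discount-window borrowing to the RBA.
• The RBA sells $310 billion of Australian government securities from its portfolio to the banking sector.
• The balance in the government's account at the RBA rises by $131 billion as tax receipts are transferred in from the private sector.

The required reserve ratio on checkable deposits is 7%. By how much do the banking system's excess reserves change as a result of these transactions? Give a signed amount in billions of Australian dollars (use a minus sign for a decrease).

-$411.83 billion

FX purchase $453 billion: reserves +$453B, deposits 0.
Discount-window repayment $433 billion: reserves −$433B, deposits 0.
OMO sale (to banks) $310 billion: reserves −$310B, deposits 0.
Government account inflow $131 billion: reserves −$131B, deposits −$131B.
Totals: Δreserves = −$421B, Δdeposits = −$131B.
Δrequired reserves = 7% × −$131B = −$9.17B.
Δexcess reserves = Δreserves − Δrequired = −$421B − (−$9.17B) = -$411.83 billion.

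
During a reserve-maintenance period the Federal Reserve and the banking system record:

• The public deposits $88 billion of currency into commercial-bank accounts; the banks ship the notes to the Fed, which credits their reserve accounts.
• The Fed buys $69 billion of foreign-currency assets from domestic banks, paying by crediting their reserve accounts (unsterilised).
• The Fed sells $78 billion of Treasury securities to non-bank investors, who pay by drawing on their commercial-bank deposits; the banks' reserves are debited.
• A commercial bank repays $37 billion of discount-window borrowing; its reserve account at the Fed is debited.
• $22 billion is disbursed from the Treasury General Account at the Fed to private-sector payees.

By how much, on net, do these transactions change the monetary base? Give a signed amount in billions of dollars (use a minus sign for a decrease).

Currency deposit $88 billion: just a shift between currency and reserves — both are base money → 0.
FX purchase $69 billion: Fed balance sheet expands → +$69B.
Asset sale (to non-banks) $78 billion: Fed balance sheet contracts → −$78B.
Discount-window repayment $37 billion: Fed balance sheet contracts → −$37B.
Government spending $22 billion: a non-base liability converts back to reserves → +$22B.
Net: 0 + 69 − 78 − 37 + 22 = -$24 billion.

-$24 billion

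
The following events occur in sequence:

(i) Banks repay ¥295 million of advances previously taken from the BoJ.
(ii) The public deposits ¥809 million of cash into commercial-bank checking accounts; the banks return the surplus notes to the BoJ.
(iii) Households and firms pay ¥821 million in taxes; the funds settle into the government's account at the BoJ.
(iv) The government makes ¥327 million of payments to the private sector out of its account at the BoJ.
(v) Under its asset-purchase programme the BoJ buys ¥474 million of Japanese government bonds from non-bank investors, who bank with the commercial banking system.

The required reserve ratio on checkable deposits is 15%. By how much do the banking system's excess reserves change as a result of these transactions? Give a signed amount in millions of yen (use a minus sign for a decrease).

Discount-window repayment ¥295 million: reserves −¥295M, deposits 0.
Currency deposit ¥809 million: reserves +¥809M, deposits +¥809M.
Government account inflow ¥821 million: reserves −¥821M, deposits −¥821M.
Government spending ¥327 million: reserves +¥327M, deposits +¥327M.
Asset purchase (from non-banks) ¥474 million: reserves +¥474M, deposits +¥474M.
Totals: Δreserves = +¥494M, Δdeposits = +¥789M.
Δrequired reserves = 15% × +¥789M = +¥118.35M.
Δexcess reserves = Δreserves − Δrequired = +¥494M − (+¥118.35M) = +¥375.65 million.

+¥375.65 million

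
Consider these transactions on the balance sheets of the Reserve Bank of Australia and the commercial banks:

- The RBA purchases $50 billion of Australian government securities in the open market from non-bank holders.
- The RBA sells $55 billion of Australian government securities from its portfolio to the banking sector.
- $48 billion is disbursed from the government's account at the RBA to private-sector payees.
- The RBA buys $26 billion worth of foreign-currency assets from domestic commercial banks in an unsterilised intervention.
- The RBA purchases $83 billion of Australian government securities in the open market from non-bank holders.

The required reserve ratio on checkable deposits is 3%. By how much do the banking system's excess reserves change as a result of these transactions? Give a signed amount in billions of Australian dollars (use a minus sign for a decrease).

Asset purchase (from non-banks) $50 billion: reserves +$50B, deposits +$50B.
OMO sale (to banks) $55 billion: reserves −$55B, deposits 0.
Government spending $48 billion: reserves +$48B, deposits +$48B.
FX purchase $26 billion: reserves +$26B, deposits 0.
Asset purchase (from non-banks) $83 billion: reserves +$83B, deposits +$83B.
Totals: Δreserves = +$152B, Δdeposits = +$181B.
Δrequired reserves = 3% × +$181B = +$5.43B.
Δexcess reserves = Δreserves − Δrequired = +$152B − (+$5.43B) = +$146.57 billion.

+$146.57 billion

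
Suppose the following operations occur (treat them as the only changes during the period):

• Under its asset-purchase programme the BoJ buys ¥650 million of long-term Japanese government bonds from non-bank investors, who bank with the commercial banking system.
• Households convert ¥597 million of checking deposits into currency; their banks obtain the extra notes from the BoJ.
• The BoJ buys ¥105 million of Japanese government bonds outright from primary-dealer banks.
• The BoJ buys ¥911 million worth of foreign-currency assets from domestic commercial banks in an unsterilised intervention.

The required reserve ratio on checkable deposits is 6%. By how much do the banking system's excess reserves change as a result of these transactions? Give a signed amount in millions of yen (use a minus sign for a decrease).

+¥1065.82 million

Asset purchase (from non-banks) ¥650 million: reserves +¥650M, deposits +¥650M.
Currency withdrawal ¥597 million: reserves −¥597M, deposits −¥597M.
OMO purchase (from banks) ¥105 million: reserves +¥105M, deposits 0.
FX purchase ¥911 million: reserves +¥911M, deposits 0.
Totals: Δreserves = +¥1069M, Δdeposits = +¥53M.
Δrequired reserves = 6% × +¥53M = +¥3.18M.
Δexcess reserves = Δreserves − Δrequired = +¥1069M − (+¥3.18M) = +¥1065.82 million.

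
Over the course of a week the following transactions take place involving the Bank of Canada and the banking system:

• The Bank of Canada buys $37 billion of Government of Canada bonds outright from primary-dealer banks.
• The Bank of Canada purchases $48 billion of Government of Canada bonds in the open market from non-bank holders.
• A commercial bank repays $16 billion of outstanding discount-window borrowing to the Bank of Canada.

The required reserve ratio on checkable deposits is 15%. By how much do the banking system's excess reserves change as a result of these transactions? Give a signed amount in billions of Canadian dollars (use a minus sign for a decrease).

+$61.8 billion

OMO purchase (from banks) $37 billion: reserves +$37B, deposits 0.
Asset purchase (from non-banks) $48 billion: reserves +$48B, deposits +$48B.
Discount-window repayment $16 billion: reserves −$16B, deposits 0.
Totals: Δreserves = +$69B, Δdeposits = +$48B.
Δrequired reserves = 15% × +$48B = +$7.2B.
Δexcess reserves = Δreserves − Δrequired = +$69B − (+$7.2B) = +$61.8 billion.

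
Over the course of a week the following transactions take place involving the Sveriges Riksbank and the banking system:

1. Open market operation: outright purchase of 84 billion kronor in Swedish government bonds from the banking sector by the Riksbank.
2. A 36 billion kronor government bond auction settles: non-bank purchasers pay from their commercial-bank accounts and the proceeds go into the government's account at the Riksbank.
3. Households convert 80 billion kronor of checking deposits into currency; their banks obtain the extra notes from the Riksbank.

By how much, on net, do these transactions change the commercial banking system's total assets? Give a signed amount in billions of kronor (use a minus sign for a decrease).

Riksbank balance sheet:
  Assets:      Securities +84B
  Liabilities: Bank reserves −32B, Currency in circulation +80B, Government deposits +36B
Commercial banking system:
  Assets:      Reserves at CB −32B, Securities −84B
  Liabilities: Checkable deposits −116B
Change in total bank assets = -116 billion.

-116 billion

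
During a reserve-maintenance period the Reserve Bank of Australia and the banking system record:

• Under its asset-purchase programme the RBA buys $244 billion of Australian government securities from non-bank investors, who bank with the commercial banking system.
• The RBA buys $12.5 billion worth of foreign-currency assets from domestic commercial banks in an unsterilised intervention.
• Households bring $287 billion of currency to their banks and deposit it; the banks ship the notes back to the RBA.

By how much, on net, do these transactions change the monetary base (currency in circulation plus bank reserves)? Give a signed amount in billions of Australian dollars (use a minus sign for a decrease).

RBA balance sheet:
  Assets:      Securities +$244B, Foreign assets +$12.5B
  Liabilities: Bank reserves +$543.5B, Currency in circulation −$287B
Commercial banking system:
  Assets:      Reserves at CB +$543.5B, Foreign assets −$12.5B
  Liabilities: Checkable deposits +$531B
Monetary base = currency + reserves: −$287B + (+$543.5B) = +$256.5 billion.

+$256.5 billion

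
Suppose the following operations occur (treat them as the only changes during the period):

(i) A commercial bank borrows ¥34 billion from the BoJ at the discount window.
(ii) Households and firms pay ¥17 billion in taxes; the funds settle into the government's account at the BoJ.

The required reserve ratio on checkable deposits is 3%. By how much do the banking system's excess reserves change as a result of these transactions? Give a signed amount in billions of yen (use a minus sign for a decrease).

Discount-window loan ¥34 billion: reserves +¥34B, deposits 0.
Government account inflow ¥17 billion: reserves −¥17B, deposits −¥17B.
Totals: Δreserves = +¥17B, Δdeposits = −¥17B.
Δrequired reserves = 3% × −¥17B = −¥0.51B.
Δexcess reserves = Δreserves − Δrequired = +¥17B − (−¥0.51B) = +¥17.51 billion.

+¥17.51 billion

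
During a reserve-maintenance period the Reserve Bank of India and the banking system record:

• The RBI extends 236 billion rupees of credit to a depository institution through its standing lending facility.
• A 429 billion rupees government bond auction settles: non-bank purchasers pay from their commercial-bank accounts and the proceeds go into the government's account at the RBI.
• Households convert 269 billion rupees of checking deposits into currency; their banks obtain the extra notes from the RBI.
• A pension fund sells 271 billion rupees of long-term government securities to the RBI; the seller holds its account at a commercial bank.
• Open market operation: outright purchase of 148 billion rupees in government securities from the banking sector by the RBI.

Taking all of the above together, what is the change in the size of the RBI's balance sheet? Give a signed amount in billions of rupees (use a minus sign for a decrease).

RBI balance sheet:
  Assets:      Securities +419B, Loans to banks +236B
  Liabilities: Bank reserves −43B, Currency in circulation +269B, Government deposits +429B
Change in total RBI assets = +655 billion.

+655 billion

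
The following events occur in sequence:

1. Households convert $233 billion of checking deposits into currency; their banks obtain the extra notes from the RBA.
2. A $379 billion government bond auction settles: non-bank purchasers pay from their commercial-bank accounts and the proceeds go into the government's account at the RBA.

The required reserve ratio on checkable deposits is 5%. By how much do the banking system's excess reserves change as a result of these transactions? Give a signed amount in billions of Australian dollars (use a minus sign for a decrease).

-$581.4 billion

Currency withdrawal $233 billion: reserves −$233B, deposits −$233B.
Government account inflow $379 billion: reserves −$379B, deposits −$379B.
Totals: Δreserves = −$612B, Δdeposits = −$612B.
Δrequired reserves = 5% × −$612B = −$30.6B.
Δexcess reserves = Δreserves − Δrequired = −$612B − (−$30.6B) = -$581.4 billion.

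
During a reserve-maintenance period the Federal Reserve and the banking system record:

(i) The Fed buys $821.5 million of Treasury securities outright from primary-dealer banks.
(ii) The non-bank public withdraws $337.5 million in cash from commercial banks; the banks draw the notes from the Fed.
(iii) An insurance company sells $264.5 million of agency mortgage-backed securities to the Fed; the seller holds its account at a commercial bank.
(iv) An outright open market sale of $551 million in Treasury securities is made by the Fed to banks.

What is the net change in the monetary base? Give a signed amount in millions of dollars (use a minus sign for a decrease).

+$535 million

Fed balance sheet:
  Assets:      Securities +$535M
  Liabilities: Bank reserves +$197.5M, Currency in circulation +$337.5M
Commercial banking system:
  Assets:      Reserves at CB +$197.5M, Securities −$270.5M
  Liabilities: Checkable deposits −$73M
Monetary base = currency + reserves: +$337.5M + (+$197.5M) = +$535 million.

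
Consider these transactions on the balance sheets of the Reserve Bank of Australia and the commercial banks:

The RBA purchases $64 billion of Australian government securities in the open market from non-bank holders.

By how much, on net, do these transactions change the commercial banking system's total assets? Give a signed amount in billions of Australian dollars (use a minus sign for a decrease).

Asset purchase (from non-banks) $64 billion: bank balance sheets expand → +$64B.

+$64 billion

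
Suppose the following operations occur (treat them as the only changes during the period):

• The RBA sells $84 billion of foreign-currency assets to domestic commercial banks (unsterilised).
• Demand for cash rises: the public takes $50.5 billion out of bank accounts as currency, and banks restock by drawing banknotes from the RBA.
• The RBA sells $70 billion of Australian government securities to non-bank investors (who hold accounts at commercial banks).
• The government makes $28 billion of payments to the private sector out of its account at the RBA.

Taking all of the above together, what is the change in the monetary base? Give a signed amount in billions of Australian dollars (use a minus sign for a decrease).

FX sale $84 billion: RBA balance sheet contracts → −$84B.
Currency withdrawal $50.5 billion: just a shift between currency and reserves — both are base money → 0.
Asset sale (to non-banks) $70 billion: RBA balance sheet contracts → −$70B.
Government spending $28 billion: a non-base liability converts back to reserves → +$28B.
Net: −84 + 0 − 70 + 28 = -$126 billion.

-$126 billion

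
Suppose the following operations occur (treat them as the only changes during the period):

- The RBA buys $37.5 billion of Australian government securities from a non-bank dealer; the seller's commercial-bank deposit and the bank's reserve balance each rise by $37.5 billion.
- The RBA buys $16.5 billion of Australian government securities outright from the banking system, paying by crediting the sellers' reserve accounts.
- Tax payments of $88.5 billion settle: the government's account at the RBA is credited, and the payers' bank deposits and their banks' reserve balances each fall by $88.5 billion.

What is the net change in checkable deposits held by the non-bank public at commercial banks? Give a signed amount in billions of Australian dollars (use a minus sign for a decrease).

-$51 billion

Asset purchase (from non-banks) $37.5 billion: non-bank counterparties' bank balances rise → +$37.5B.
OMO purchase (from banks) $16.5 billion: the counterparty is a bank, so public deposits are unchanged → 0.
Government account inflow $88.5 billion: non-bank counterparties' bank balances fall → −$88.5B.
Net: 37.5 + 0 − 88.5 = -$51 billion.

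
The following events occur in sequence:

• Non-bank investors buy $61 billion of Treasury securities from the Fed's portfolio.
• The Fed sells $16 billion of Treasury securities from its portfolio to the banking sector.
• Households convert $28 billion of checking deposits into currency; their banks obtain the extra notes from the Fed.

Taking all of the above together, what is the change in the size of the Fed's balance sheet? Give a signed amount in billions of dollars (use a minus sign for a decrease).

-$77 billion

Asset sale (to non-banks) $61 billion: a Fed asset is shed → −$61B.
OMO sale (to banks) $16 billion: a Fed asset is shed → −$16B.
Currency withdrawal $28 billion: only the composition of liabilities changes → 0.
Net: −61 − 16 + 0 = -$77 billion.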